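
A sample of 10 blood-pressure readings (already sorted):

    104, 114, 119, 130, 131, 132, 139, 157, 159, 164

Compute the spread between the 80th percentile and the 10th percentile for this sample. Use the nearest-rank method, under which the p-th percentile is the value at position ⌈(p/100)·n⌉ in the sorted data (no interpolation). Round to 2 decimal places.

n = 10.
P10: rank ⌈10/100·10⌉ = 1 → 104.
P80: rank ⌈80/100·10⌉ = 8 → 157.
Difference: 157 − 104 = 53.

53.00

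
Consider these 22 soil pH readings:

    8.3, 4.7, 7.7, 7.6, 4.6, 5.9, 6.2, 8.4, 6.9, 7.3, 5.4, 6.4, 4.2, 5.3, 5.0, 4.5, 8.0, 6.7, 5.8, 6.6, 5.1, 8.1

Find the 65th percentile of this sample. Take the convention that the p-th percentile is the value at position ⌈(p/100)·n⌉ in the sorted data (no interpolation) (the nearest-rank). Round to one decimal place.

Sorted: 4.2, 4.5, 4.6, 4.7, 5.0, 5.1, 5.3, 5.4, 5.8, 5.9, 6.2, 6.4, 6.6, 6.7, 6.9, 7.3, 7.6, 7.7, 8.0, 8.1, 8.3, 8.4.
n = 22.
Position = ⌈65/100 · 22⌉ = ⌈14.3⌉ = 15.
The value at rank 15 is 6.9.

6.9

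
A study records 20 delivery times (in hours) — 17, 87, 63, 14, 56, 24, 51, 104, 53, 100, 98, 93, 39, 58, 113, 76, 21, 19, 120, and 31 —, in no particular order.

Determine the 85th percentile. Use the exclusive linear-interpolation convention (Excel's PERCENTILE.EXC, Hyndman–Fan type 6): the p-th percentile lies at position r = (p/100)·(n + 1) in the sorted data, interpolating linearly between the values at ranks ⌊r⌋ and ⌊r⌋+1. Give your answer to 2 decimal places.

103.40

Sorted: 14, 17, 19, 21, 24, 31, 39, 51, 53, 56, 58, 63, 76, 87, 93, 98, 100, 104, 113, 120.
n = 20.
r = (85/100)·(20 + 1) = 17.85.
Rank 17 is 100 and rank 18 is 104.
Interpolate: 100 + 0.85·(104 − 100) = 100 + 0.85·4 = 103.4.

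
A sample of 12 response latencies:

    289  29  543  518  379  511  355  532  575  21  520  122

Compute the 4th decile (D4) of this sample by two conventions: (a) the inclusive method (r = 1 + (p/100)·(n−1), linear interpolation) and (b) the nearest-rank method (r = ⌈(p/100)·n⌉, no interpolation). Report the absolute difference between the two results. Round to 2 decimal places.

9.60

Sorted: 21, 29, 122, 289, 355, 379, 511, 518, 520, 532, 543, 575.
n = 12.
(a) r = 5.4; between ranks 5 (355) and 6 (379): 364.6.
(b) the nearest-rank method: rank 5 → 355.
|364.6 − 355| = 9.6.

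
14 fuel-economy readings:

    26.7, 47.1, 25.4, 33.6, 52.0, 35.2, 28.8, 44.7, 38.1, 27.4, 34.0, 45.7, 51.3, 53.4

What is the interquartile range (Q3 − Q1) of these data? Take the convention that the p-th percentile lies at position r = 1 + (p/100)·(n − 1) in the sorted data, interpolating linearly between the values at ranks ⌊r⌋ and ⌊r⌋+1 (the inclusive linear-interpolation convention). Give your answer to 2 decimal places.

Sorted: 25.4, 26.7, 27.4, 28.8, 33.6, 34.0, 35.2, 38.1, 44.7, 45.7, 47.1, 51.3, 52.0, 53.4.
n = 14.
P25: r = 4.25; ranks 4–5 are 28.8, 33.6; interpolating gives 30.
P75: r = 10.75; ranks 10–11 are 45.7, 47.1; interpolating gives 46.75.
Difference: 46.75 − 30 = 16.75.

16.75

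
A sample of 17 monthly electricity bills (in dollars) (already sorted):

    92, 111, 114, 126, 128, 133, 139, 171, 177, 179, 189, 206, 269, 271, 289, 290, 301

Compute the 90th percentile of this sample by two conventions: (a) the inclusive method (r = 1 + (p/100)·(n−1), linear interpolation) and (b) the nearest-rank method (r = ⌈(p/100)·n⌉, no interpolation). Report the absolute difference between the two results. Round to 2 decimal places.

0.60

n = 17.
(a) r = 15.4; between ranks 15 (289) and 16 (290): 289.4.
(b) the nearest-rank method: rank 16 → 290.
|289.4 − 290| = 0.6.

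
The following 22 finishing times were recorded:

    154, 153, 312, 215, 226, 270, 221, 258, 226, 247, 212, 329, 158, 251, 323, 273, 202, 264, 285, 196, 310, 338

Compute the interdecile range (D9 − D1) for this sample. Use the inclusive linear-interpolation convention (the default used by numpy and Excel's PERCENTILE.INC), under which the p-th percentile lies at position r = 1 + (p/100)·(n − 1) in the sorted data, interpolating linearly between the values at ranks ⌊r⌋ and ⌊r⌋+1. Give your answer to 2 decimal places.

Sorted: 153, 154, 158, 196, 202, 212, 215, 221, 226, 226, 247, 251, 258, 264, 270, 273, 285, 310, 312, 323, 329, 338.
n = 22.
P10: r = 3.1; ranks 3–4 are 158, 196; interpolating gives 161.8.
P90: r = 19.9; ranks 19–20 are 312, 323; interpolating gives 321.9.
Difference: 321.9 − 161.8 = 160.1.

160.10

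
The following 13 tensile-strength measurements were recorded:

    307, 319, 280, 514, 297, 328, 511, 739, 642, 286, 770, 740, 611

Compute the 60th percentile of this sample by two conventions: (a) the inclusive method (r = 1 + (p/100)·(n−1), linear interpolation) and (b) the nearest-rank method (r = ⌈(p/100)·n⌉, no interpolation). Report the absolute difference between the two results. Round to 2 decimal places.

Sorted: 280, 286, 297, 307, 319, 328, 511, 514, 611, 642, 739, 740, 770.
n = 13.
(a) r = 8.2; between ranks 8 (514) and 9 (611): 533.4.
(b) the nearest-rank method: rank 8 → 514.
|533.4 − 514| = 19.4.

19.40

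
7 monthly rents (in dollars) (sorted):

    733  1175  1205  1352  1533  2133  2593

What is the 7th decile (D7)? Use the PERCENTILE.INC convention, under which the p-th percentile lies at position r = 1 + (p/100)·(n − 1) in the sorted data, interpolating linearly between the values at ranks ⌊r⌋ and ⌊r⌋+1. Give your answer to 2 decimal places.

1653.00

n = 7.
r = 1 + (70/100)·(7 − 1) = 1 + 4.2 = 5.2.
Rank 5 is 1533 and rank 6 is 2133.
Interpolate: 1533 + 0.2·(2133 − 1533) = 1533 + 0.2·600 = 1653.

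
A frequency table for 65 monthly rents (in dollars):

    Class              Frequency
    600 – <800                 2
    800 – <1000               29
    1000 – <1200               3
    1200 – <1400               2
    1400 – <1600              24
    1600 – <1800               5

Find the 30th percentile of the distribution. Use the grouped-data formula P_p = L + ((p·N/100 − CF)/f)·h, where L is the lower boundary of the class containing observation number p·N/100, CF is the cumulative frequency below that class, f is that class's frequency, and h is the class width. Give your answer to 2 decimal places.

920.69

N = 65; target position k = 30/100 · 65 = 19.5.
Cumulative frequencies: 2, 31, 34, 36, 60, 65.
Observation 19.5 falls in the class 800 – <1000.
L = 800, CF = 2, f = 29, h = 200.
P30 = 800 + ((19.5 − 2)/29)·200 = 800 + 120.69 = 920.69.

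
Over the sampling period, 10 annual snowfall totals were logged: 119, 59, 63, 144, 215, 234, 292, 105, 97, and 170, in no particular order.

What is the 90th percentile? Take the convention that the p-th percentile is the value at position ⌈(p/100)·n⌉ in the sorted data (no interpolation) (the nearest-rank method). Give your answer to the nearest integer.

Sorted: 59, 63, 97, 105, 119, 144, 170, 215, 234, 292.
n = 10.
Position = ⌈90/100 · 10⌉ = ⌈9⌉ = 9.
The value at rank 9 is 234.

234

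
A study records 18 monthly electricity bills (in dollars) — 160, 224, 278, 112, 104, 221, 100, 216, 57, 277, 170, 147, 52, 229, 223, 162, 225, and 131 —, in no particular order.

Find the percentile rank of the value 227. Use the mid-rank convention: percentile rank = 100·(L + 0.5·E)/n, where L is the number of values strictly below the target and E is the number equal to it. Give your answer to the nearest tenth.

83.3

Sorted: 52, 57, 100, 104, 112, 131, 147, 160, 162, 170, 216, 221, 223, 224, 225, 229, 277, 278.
Count below 227: L = 15; count equal: E = 0; n = 18.
Percentile rank = 100·(15 + 0.5·0)/18 = 100·15/18 = 83.33.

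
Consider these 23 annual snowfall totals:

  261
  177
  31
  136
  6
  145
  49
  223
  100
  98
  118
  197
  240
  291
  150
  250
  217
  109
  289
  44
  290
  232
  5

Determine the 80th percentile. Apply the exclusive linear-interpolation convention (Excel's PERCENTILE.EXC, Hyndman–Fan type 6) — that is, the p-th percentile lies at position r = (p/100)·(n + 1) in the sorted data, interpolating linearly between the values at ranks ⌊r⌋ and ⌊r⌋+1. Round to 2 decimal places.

Sorted: 5, 6, 31, 44, 49, 98, 100, 109, 118, 136, 145, 150, 177, 197, 217, 223, 232, 240, 250, 261, 289, 290, 291.
n = 23.
r = (80/100)·(23 + 1) = 19.2.
Rank 19 is 250 and rank 20 is 261.
Interpolate: 250 + 0.2·(261 − 250) = 250 + 0.2·11 = 252.2.

252.20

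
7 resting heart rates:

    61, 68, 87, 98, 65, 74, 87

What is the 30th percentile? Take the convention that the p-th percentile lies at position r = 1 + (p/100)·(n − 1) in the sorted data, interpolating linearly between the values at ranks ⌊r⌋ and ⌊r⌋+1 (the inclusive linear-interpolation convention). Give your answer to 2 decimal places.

67.40

Sorted: 61, 65, 68, 74, 87, 87, 98.
n = 7.
r = 1 + (30/100)·(7 − 1) = 1 + 1.8 = 2.8.
Rank 2 is 65 and rank 3 is 68.
Interpolate: 65 + 0.8·(68 − 65) = 65 + 0.8·3 = 67.4.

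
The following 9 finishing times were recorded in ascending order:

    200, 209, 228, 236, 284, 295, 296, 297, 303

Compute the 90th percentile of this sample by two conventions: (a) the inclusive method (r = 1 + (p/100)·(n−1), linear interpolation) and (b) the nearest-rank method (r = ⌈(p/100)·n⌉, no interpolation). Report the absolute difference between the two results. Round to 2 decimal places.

n = 9.
(a) r = 8.2; between ranks 8 (297) and 9 (303): 298.2.
(b) the nearest-rank method: rank 9 → 303.
|298.2 − 303| = 4.8.

4.80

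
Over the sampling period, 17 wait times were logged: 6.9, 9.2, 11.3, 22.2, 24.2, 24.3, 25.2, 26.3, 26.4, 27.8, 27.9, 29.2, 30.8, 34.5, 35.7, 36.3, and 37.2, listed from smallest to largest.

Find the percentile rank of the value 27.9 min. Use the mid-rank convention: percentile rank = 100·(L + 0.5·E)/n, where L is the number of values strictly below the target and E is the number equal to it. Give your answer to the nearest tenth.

Count below 27.9: L = 10; count equal: E = 1; n = 17.
Percentile rank = 100·(10 + 0.5·1)/17 = 100·10.5/17 = 61.76.

61.8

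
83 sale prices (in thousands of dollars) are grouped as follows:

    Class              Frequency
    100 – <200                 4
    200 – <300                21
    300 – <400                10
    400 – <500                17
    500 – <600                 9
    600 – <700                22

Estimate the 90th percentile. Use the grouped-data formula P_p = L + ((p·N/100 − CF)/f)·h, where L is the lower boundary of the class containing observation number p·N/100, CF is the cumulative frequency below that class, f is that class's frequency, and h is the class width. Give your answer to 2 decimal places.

N = 83; target position k = 90/100 · 83 = 74.7.
Cumulative frequencies: 4, 25, 35, 52, 61, 83.
Observation 74.7 falls in the class 600 – <700.
L = 600, CF = 61, f = 22, h = 100.
P90 = 600 + ((74.7 − 61)/22)·100 = 600 + 62.2727 = 662.273.

662.27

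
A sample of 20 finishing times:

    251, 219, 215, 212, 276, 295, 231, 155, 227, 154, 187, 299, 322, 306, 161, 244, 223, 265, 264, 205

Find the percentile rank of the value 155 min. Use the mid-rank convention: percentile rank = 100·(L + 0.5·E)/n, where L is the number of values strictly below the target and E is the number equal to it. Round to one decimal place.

7.5

Sorted: 154, 155, 161, 187, 205, 212, 215, 219, 223, 227, 231, 244, 251, 264, 265, 276, 295, 299, 306, 322.
Count below 155: L = 1; count equal: E = 1; n = 20.
Percentile rank = 100·(1 + 0.5·1)/20 = 100·1.5/20 = 7.5.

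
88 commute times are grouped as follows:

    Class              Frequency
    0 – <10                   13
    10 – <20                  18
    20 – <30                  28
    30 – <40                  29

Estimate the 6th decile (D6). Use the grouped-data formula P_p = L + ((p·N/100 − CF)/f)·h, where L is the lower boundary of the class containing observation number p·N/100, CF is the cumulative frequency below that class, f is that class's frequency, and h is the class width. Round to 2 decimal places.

N = 88; target position k = 60/100 · 88 = 52.8.
Cumulative frequencies: 13, 31, 59, 88.
Observation 52.8 falls in the class 20 – <30.
L = 20, CF = 31, f = 28, h = 10.
P60 = 20 + ((52.8 − 31)/28)·10 = 20 + 7.78571 = 27.7857.

27.79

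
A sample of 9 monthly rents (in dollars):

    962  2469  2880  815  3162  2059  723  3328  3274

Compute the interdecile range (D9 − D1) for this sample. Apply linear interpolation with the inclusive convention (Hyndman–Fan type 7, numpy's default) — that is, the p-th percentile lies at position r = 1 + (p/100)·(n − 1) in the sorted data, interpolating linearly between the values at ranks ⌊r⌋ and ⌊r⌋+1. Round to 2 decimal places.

Sorted: 723, 815, 962, 2059, 2469, 2880, 3162, 3274, 3328.
n = 9.
P10: r = 1.8; ranks 1–2 are 723, 815; interpolating gives 796.6.
P90: r = 8.2; ranks 8–9 are 3274, 3328; interpolating gives 3284.8.
Difference: 3284.8 − 796.6 = 2488.2.

2488.20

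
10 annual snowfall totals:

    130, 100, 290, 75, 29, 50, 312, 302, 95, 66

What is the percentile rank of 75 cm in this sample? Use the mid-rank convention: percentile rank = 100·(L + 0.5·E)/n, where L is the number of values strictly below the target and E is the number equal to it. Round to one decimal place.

35.0

Sorted: 29, 50, 66, 75, 95, 100, 130, 290, 302, 312.
Count below 75: L = 3; count equal: E = 1; n = 10.
Percentile rank = 100·(3 + 0.5·1)/10 = 100·3.5/10 = 35.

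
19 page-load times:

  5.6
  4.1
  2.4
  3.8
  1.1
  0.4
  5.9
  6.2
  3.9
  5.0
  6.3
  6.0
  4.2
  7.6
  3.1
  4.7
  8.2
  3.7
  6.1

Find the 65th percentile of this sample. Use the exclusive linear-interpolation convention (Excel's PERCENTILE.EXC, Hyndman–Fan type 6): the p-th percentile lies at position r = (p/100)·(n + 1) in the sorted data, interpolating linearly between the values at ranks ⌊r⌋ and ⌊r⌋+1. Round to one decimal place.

Sorted: 0.4, 1.1, 2.4, 3.1, 3.7, 3.8, 3.9, 4.1, 4.2, 4.7, 5.0, 5.6, 5.9, 6.0, 6.1, 6.2, 6.3, 7.6, 8.2.
n = 19.
r = (65/100)·(19 + 1) = 13.
r is an integer, so P65 is the value at rank 13: 5.9.

5.9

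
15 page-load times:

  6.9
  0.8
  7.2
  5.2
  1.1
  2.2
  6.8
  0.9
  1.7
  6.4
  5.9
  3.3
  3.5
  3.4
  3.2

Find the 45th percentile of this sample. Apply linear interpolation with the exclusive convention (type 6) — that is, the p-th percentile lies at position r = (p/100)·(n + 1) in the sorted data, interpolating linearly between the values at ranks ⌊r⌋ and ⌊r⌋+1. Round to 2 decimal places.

Sorted: 0.8, 0.9, 1.1, 1.7, 2.2, 3.2, 3.3, 3.4, 3.5, 5.2, 5.9, 6.4, 6.8, 6.9, 7.2.
n = 15.
r = (45/100)·(15 + 1) = 7.2.
Rank 7 is 3.3 and rank 8 is 3.4.
Interpolate: 3.3 + 0.2·(3.4 − 3.3) = 3.3 + 0.2·0.1 = 3.32.

3.32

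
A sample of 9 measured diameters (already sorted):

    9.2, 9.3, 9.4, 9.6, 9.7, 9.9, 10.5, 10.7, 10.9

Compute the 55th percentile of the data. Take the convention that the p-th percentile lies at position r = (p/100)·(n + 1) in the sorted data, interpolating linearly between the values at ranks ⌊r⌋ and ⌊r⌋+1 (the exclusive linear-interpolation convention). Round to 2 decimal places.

n = 9.
r = (55/100)·(9 + 1) = 5.5.
Rank 5 is 9.7 and rank 6 is 9.9.
Interpolate: 9.7 + 0.5·(9.9 − 9.7) = 9.7 + 0.5·0.2 = 9.8.

9.80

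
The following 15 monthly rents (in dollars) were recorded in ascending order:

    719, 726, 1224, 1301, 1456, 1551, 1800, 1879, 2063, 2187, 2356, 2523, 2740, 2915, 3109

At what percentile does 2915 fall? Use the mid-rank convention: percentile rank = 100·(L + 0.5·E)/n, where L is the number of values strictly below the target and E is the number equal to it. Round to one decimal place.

90.0

Count below 2915: L = 13; count equal: E = 1; n = 15.
Percentile rank = 100·(13 + 0.5·1)/15 = 100·13.5/15 = 90.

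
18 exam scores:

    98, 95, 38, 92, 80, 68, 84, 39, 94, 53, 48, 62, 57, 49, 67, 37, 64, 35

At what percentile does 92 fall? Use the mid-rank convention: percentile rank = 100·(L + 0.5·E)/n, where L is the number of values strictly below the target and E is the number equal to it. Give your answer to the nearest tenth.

Sorted: 35, 37, 38, 39, 48, 49, 53, 57, 62, 64, 67, 68, 80, 84, 92, 94, 95, 98.
Count below 92: L = 14; count equal: E = 1; n = 18.
Percentile rank = 100·(14 + 0.5·1)/18 = 100·14.5/18 = 80.56.

80.6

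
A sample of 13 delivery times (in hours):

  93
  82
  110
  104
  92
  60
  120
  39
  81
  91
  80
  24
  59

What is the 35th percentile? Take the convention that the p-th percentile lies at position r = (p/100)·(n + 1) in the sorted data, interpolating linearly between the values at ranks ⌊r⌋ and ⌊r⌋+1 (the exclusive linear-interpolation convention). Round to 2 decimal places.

78.00

Sorted: 24, 39, 59, 60, 80, 81, 82, 91, 92, 93, 104, 110, 120.
n = 13.
r = (35/100)·(13 + 1) = 4.9.
Rank 4 is 60 and rank 5 is 80.
Interpolate: 60 + 0.9·(80 − 60) = 60 + 0.9·20 = 78.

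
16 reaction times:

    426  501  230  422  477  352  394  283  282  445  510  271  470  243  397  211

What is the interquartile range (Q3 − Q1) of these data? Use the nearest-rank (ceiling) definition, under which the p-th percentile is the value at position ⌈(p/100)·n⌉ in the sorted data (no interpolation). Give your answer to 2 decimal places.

Sorted: 211, 230, 243, 271, 282, 283, 352, 394, 397, 422, 426, 445, 470, 477, 501, 510.
n = 16.
P25: rank ⌈25/100·16⌉ = 4 → 271.
P75: rank ⌈75/100·16⌉ = 12 → 445.
Difference: 445 − 271 = 174.

174.00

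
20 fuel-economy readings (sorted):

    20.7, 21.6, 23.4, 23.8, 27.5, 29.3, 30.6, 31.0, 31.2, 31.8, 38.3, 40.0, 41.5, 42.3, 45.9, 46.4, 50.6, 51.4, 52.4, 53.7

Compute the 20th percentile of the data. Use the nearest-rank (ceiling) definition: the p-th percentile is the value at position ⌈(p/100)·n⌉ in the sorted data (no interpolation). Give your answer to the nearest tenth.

23.8

n = 20.
Position = ⌈20/100 · 20⌉ = ⌈4⌉ = 4.
The value at rank 4 is 23.8.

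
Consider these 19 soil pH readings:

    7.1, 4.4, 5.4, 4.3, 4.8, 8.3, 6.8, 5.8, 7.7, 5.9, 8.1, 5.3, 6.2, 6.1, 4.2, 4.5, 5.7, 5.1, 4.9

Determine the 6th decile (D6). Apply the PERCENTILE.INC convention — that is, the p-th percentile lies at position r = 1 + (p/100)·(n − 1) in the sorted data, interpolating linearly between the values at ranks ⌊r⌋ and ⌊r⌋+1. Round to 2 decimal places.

Sorted: 4.2, 4.3, 4.4, 4.5, 4.8, 4.9, 5.1, 5.3, 5.4, 5.7, 5.8, 5.9, 6.1, 6.2, 6.8, 7.1, 7.7, 8.1, 8.3.
n = 19.
r = 1 + (60/100)·(19 − 1) = 1 + 10.8 = 11.8.
Rank 11 is 5.8 and rank 12 is 5.9.
Interpolate: 5.8 + 0.8·(5.9 − 5.8) = 5.8 + 0.8·0.1 = 5.88.

5.88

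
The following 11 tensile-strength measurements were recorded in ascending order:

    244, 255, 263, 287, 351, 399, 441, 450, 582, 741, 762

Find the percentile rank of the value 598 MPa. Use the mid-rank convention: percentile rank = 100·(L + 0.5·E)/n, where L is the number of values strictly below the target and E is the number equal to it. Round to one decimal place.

81.8

Count below 598: L = 9; count equal: E = 0; n = 11.
Percentile rank = 100·(9 + 0.5·0)/11 = 100·9/11 = 81.82.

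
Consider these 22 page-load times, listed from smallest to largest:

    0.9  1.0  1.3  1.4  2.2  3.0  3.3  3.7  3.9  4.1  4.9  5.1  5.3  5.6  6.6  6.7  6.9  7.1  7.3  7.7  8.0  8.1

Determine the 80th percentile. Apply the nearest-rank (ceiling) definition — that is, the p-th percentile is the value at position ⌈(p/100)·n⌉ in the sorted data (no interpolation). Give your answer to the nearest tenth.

7.1

n = 22.
Position = ⌈80/100 · 22⌉ = ⌈17.6⌉ = 18.
The value at rank 18 is 7.1.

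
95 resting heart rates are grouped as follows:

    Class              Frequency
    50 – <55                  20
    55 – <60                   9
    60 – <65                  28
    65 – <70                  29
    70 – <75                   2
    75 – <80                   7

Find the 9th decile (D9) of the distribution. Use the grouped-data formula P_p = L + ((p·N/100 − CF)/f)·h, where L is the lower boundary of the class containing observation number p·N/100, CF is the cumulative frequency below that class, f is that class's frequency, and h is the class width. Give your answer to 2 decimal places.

69.91

N = 95; target position k = 90/100 · 95 = 85.5.
Cumulative frequencies: 20, 29, 57, 86, 88, 95.
Observation 85.5 falls in the class 65 – <70.
L = 65, CF = 57, f = 29, h = 5.
P90 = 65 + ((85.5 − 57)/29)·5 = 65 + 4.91379 = 69.9138.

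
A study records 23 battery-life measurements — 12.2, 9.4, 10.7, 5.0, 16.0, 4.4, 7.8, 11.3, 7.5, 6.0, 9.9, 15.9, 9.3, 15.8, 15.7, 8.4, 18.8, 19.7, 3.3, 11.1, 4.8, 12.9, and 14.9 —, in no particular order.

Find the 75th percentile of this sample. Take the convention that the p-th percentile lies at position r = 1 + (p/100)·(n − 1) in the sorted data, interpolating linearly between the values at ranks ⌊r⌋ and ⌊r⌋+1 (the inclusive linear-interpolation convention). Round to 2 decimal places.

15.30

Sorted: 3.3, 4.4, 4.8, 5.0, 6.0, 7.5, 7.8, 8.4, 9.3, 9.4, 9.9, 10.7, 11.1, 11.3, 12.2, 12.9, 14.9, 15.7, 15.8, 15.9, 16.0, 18.8, 19.7.
n = 23.
r = 1 + (75/100)·(23 − 1) = 1 + 16.5 = 17.5.
Rank 17 is 14.9 and rank 18 is 15.7.
Interpolate: 14.9 + 0.5·(15.7 − 14.9) = 14.9 + 0.5·0.8 = 15.3.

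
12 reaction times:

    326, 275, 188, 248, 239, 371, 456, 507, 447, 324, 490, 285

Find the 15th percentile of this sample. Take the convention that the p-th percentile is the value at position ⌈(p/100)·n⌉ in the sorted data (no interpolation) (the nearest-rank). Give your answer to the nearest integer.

Sorted: 188, 239, 248, 275, 285, 324, 326, 371, 447, 456, 490, 507.
n = 12.
Position = ⌈15/100 · 12⌉ = ⌈1.8⌉ = 2.
The value at rank 2 is 239.

239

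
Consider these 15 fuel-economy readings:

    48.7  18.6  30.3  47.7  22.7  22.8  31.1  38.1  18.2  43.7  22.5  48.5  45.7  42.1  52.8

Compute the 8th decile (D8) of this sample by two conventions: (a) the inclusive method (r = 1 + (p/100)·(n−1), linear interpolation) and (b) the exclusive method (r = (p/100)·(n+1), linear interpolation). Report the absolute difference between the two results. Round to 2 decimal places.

0.48

Sorted: 18.2, 18.6, 22.5, 22.7, 22.8, 30.3, 31.1, 38.1, 42.1, 43.7, 45.7, 47.7, 48.5, 48.7, 52.8.
n = 15.
(a) r = 12.2; between ranks 12 (47.7) and 13 (48.5): 47.86.
(b) r = 12.8; between ranks 12 (47.7) and 13 (48.5): 48.34.
|47.86 − 48.34| = 0.48.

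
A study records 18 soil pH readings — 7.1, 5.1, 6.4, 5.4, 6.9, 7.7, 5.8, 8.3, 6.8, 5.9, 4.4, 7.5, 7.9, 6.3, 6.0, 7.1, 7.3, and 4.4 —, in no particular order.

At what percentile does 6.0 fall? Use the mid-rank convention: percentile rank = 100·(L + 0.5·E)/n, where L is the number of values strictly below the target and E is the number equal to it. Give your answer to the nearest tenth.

Sorted: 4.4, 4.4, 5.1, 5.4, 5.8, 5.9, 6.0, 6.3, 6.4, 6.8, 6.9, 7.1, 7.1, 7.3, 7.5, 7.7, 7.9, 8.3.
Count below 6.0: L = 6; count equal: E = 1; n = 18.
Percentile rank = 100·(6 + 0.5·1)/18 = 100·6.5/18 = 36.11.

36.1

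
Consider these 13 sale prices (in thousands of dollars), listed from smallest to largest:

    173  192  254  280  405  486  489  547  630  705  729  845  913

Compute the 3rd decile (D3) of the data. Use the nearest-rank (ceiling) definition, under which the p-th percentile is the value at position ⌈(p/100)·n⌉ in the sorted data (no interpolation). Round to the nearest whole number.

280

n = 13.
Position = ⌈30/100 · 13⌉ = ⌈3.9⌉ = 4.
The value at rank 4 is 280.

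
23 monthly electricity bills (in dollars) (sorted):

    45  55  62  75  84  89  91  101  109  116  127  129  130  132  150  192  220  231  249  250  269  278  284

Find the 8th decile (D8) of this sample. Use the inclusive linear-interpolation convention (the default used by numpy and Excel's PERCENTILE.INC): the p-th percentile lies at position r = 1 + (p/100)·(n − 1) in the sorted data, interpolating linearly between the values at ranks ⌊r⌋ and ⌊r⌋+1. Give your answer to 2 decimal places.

241.80

n = 23.
r = 1 + (80/100)·(23 − 1) = 1 + 17.6 = 18.6.
Rank 18 is 231 and rank 19 is 249.
Interpolate: 231 + 0.6·(249 − 231) = 231 + 0.6·18 = 241.8.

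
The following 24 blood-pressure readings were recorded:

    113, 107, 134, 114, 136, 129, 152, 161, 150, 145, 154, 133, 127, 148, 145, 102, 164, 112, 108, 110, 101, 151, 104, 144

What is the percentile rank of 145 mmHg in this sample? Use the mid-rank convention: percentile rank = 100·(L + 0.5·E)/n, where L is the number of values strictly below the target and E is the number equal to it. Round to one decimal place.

Sorted: 101, 102, 104, 107, 108, 110, 112, 113, 114, 127, 129, 133, 134, 136, 144, 145, 145, 148, 150, 151, 152, 154, 161, 164.
Count below 145: L = 15; count equal: E = 2; n = 24.
Percentile rank = 100·(15 + 0.5·2)/24 = 100·16/24 = 66.67.

66.7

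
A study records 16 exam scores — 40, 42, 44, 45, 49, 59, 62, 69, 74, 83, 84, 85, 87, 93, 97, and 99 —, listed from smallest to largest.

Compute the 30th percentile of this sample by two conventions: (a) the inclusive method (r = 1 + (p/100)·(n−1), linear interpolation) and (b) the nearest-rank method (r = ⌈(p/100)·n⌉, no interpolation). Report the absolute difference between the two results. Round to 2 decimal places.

n = 16.
(a) r = 5.5; between ranks 5 (49) and 6 (59): 54.
(b) the nearest-rank method: rank 5 → 49.
|54 − 49| = 5.

5.00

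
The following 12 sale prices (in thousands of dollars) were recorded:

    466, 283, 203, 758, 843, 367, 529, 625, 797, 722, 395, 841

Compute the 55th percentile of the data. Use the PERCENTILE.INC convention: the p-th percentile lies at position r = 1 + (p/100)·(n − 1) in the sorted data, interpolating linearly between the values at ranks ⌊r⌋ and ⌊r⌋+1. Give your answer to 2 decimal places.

Sorted: 203, 283, 367, 395, 466, 529, 625, 722, 758, 797, 841, 843.
n = 12.
r = 1 + (55/100)·(12 − 1) = 1 + 6.05 = 7.05.
Rank 7 is 625 and rank 8 is 722.
Interpolate: 625 + 0.05·(722 − 625) = 625 + 0.05·97 = 629.85.

629.85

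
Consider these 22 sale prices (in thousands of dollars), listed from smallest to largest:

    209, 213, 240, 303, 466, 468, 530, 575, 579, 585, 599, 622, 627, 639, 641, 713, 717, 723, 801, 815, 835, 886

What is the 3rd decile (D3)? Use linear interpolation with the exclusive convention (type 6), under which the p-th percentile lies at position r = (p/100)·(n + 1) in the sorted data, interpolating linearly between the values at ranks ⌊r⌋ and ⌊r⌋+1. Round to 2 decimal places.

523.80

n = 22.
r = (30/100)·(22 + 1) = 6.9.
Rank 6 is 468 and rank 7 is 530.
Interpolate: 468 + 0.9·(530 − 468) = 468 + 0.9·62 = 523.8.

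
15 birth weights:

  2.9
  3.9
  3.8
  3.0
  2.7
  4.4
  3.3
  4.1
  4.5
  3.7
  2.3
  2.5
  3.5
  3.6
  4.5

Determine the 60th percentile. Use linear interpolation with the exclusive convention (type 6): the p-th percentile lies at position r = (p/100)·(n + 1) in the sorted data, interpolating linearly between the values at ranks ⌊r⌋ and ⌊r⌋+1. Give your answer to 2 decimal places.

Sorted: 2.3, 2.5, 2.7, 2.9, 3.0, 3.3, 3.5, 3.6, 3.7, 3.8, 3.9, 4.1, 4.4, 4.5, 4.5.
n = 15.
r = (60/100)·(15 + 1) = 9.6.
Rank 9 is 3.7 and rank 10 is 3.8.
Interpolate: 3.7 + 0.6·(3.8 − 3.7) = 3.7 + 0.6·0.1 = 3.76.

3.76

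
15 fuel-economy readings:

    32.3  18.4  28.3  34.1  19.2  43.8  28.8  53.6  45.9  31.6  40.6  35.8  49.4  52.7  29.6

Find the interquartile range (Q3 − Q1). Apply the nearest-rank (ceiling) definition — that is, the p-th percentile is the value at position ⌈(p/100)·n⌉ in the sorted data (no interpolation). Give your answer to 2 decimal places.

17.10

Sorted: 18.4, 19.2, 28.3, 28.8, 29.6, 31.6, 32.3, 34.1, 35.8, 40.6, 43.8, 45.9, 49.4, 52.7, 53.6.
n = 15.
P25: rank ⌈25/100·15⌉ = 4 → 28.8.
P75: rank ⌈75/100·15⌉ = 12 → 45.9.
Difference: 45.9 − 28.8 = 17.1.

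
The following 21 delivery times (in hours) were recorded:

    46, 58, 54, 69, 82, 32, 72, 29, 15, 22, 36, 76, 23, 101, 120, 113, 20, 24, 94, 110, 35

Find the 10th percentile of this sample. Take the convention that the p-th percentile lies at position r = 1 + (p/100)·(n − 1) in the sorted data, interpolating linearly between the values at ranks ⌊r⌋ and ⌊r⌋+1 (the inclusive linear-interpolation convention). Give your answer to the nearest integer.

Sorted: 15, 20, 22, 23, 24, 29, 32, 35, 36, 46, 54, 58, 69, 72, 76, 82, 94, 101, 110, 113, 120.
n = 21.
r = 1 + (10/100)·(21 − 1) = 1 + 2 = 3.
r is an integer, so P10 is the value at rank 3: 22.

22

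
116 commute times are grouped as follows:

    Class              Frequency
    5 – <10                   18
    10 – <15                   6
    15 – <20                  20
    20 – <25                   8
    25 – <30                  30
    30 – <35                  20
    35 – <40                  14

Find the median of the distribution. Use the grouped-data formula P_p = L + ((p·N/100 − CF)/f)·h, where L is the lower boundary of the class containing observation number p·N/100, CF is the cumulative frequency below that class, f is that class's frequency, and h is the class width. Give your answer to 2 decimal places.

26.00

N = 116; target position k = 50/100 · 116 = 58.
Cumulative frequencies: 18, 24, 44, 52, 82, 102, 116.
Observation 58 falls in the class 25 – <30.
L = 25, CF = 52, f = 30, h = 5.
P50 = 25 + ((58 − 52)/30)·5 = 25 + 1 = 26.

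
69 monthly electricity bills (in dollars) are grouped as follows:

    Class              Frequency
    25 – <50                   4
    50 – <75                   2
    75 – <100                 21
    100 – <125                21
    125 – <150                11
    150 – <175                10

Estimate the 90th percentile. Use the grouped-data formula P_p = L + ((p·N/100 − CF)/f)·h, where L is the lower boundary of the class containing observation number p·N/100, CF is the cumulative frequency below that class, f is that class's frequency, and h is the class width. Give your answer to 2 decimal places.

N = 69; target position k = 90/100 · 69 = 62.1.
Cumulative frequencies: 4, 6, 27, 48, 59, 69.
Observation 62.1 falls in the class 150 – <175.
L = 150, CF = 59, f = 10, h = 25.
P90 = 150 + ((62.1 − 59)/10)·25 = 150 + 7.75 = 157.75.

157.75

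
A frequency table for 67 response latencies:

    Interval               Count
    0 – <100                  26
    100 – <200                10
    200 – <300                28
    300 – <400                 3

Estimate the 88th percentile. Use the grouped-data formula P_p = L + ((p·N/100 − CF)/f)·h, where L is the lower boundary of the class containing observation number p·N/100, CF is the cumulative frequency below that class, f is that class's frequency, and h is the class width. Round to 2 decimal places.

N = 67; target position k = 88/100 · 67 = 58.96.
Cumulative frequencies: 26, 36, 64, 67.
Observation 58.96 falls in the class 200 – <300.
L = 200, CF = 36, f = 28, h = 100.
P88 = 200 + ((58.96 − 36)/28)·100 = 200 + 82 = 282.

282.00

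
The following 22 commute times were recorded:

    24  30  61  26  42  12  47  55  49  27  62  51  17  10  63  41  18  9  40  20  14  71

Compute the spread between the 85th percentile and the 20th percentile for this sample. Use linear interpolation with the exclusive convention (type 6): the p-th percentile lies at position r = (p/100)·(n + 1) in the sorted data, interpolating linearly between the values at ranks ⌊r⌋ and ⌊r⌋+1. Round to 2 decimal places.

Sorted: 9, 10, 12, 14, 17, 18, 20, 24, 26, 27, 30, 40, 41, 42, 47, 49, 51, 55, 61, 62, 63, 71.
n = 22.
P20: r = 4.6; ranks 4–5 are 14, 17; interpolating gives 15.8.
P85: r = 19.55; ranks 19–20 are 61, 62; interpolating gives 61.55.
Difference: 61.55 − 15.8 = 45.75.

45.75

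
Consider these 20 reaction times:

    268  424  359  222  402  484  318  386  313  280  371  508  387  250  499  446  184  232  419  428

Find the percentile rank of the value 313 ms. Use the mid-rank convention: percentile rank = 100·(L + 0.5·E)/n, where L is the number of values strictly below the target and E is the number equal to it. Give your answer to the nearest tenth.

Sorted: 184, 222, 232, 250, 268, 280, 313, 318, 359, 371, 386, 387, 402, 419, 424, 428, 446, 484, 499, 508.
Count below 313: L = 6; count equal: E = 1; n = 20.
Percentile rank = 100·(6 + 0.5·1)/20 = 100·6.5/20 = 32.5.

32.5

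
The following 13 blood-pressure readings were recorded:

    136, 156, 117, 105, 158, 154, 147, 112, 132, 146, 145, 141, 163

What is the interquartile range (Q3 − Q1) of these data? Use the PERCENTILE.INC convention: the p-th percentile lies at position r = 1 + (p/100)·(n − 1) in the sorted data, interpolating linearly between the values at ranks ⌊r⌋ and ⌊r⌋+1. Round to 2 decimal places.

Sorted: 105, 112, 117, 132, 136, 141, 145, 146, 147, 154, 156, 158, 163.
n = 13.
P25: r = 4 (integer) → 132.
P75: r = 10 (integer) → 154.
Difference: 154 − 132 = 22.

22.00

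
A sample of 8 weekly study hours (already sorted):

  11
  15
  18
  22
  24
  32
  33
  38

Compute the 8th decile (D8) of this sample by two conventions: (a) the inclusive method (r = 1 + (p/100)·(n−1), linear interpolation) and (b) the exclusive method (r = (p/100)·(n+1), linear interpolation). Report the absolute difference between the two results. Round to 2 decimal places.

1.40

n = 8.
(a) r = 6.6; between ranks 6 (32) and 7 (33): 32.6.
(b) r = 7.2; between ranks 7 (33) and 8 (38): 34.
|32.6 − 34| = 1.4.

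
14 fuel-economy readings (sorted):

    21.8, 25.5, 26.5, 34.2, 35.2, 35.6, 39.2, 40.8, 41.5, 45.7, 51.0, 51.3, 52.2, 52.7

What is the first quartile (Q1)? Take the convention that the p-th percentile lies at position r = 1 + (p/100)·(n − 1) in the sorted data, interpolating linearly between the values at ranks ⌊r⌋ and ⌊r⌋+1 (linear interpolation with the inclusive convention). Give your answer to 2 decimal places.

34.45

n = 14.
r = 1 + (25/100)·(14 − 1) = 1 + 3.25 = 4.25.
Rank 4 is 34.2 and rank 5 is 35.2.
Interpolate: 34.2 + 0.25·(35.2 − 34.2) = 34.2 + 0.25·1 = 34.45.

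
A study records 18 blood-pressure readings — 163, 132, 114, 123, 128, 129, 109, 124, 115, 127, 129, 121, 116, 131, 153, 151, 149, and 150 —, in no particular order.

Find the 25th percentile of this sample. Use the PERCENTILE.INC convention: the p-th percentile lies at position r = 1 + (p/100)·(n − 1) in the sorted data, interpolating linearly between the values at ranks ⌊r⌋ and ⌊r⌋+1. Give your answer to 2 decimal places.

Sorted: 109, 114, 115, 116, 121, 123, 124, 127, 128, 129, 129, 131, 132, 149, 150, 151, 153, 163.
n = 18.
r = 1 + (25/100)·(18 − 1) = 1 + 4.25 = 5.25.
Rank 5 is 121 and rank 6 is 123.
Interpolate: 121 + 0.25·(123 − 121) = 121 + 0.25·2 = 121.5.

121.50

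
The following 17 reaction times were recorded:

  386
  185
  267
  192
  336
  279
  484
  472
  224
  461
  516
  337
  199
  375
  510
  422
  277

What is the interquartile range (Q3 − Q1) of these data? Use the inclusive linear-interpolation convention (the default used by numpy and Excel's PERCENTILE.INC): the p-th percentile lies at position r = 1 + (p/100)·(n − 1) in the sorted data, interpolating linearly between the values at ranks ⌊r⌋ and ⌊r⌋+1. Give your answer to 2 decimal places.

194.00

Sorted: 185, 192, 199, 224, 267, 277, 279, 336, 337, 375, 386, 422, 461, 472, 484, 510, 516.
n = 17.
P25: r = 5 (integer) → 267.
P75: r = 13 (integer) → 461.
Difference: 461 − 267 = 194.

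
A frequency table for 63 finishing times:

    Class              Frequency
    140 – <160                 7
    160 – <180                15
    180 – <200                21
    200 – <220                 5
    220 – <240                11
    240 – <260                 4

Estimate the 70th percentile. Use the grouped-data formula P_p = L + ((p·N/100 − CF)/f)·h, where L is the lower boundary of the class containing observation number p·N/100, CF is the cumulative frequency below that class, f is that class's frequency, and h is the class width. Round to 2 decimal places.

N = 63; target position k = 70/100 · 63 = 44.1.
Cumulative frequencies: 7, 22, 43, 48, 59, 63.
Observation 44.1 falls in the class 200 – <220.
L = 200, CF = 43, f = 5, h = 20.
P70 = 200 + ((44.1 − 43)/5)·20 = 200 + 4.4 = 204.4.

204.40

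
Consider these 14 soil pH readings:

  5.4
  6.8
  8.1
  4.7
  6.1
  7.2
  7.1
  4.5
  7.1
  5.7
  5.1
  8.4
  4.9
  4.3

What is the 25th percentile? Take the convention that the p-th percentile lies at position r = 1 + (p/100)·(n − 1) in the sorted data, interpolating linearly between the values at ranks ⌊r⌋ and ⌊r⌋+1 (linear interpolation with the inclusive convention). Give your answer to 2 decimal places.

Sorted: 4.3, 4.5, 4.7, 4.9, 5.1, 5.4, 5.7, 6.1, 6.8, 7.1, 7.1, 7.2, 8.1, 8.4.
n = 14.
r = 1 + (25/100)·(14 − 1) = 1 + 3.25 = 4.25.
Rank 4 is 4.9 and rank 5 is 5.1.
Interpolate: 4.9 + 0.25·(5.1 − 4.9) = 4.9 + 0.25·0.2 = 4.95.

4.95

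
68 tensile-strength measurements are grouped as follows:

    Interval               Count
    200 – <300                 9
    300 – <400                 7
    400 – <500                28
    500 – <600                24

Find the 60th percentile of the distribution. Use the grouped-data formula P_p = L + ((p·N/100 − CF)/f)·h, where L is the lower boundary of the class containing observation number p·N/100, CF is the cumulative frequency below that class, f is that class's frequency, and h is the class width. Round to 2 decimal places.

N = 68; target position k = 60/100 · 68 = 40.8.
Cumulative frequencies: 9, 16, 44, 68.
Observation 40.8 falls in the class 400 – <500.
L = 400, CF = 16, f = 28, h = 100.
P60 = 400 + ((40.8 − 16)/28)·100 = 400 + 88.5714 = 488.571.

488.57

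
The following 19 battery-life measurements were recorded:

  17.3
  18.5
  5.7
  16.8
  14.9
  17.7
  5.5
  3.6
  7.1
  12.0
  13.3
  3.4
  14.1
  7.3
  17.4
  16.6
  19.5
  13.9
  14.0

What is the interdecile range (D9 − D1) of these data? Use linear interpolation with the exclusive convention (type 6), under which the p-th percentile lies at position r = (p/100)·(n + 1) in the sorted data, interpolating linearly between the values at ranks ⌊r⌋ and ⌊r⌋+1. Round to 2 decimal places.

Sorted: 3.4, 3.6, 5.5, 5.7, 7.1, 7.3, 12.0, 13.3, 13.9, 14.0, 14.1, 14.9, 16.6, 16.8, 17.3, 17.4, 17.7, 18.5, 19.5.
n = 19.
P10: r = 2 (integer) → 3.6.
P90: r = 18 (integer) → 18.5.
Difference: 18.5 − 3.6 = 14.9.

14.90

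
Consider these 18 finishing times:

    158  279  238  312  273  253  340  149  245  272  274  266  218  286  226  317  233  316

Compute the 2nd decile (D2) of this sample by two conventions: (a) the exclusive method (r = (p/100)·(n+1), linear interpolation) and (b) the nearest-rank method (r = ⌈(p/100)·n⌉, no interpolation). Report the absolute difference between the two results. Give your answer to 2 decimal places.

Sorted: 149, 158, 218, 226, 233, 238, 245, 253, 266, 272, 273, 274, 279, 286, 312, 316, 317, 340.
n = 18.
(a) r = 3.8; between ranks 3 (218) and 4 (226): 224.4.
(b) the nearest-rank method: rank 4 → 226.
|224.4 − 226| = 1.6.

1.60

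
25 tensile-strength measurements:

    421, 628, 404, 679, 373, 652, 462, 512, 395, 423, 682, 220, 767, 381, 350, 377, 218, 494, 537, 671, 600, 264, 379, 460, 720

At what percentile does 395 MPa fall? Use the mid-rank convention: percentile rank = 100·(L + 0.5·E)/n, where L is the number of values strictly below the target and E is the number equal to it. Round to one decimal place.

Sorted: 218, 220, 264, 350, 373, 377, 379, 381, 395, 404, 421, 423, 460, 462, 494, 512, 537, 600, 628, 652, 671, 679, 682, 720, 767.
Count below 395: L = 8; count equal: E = 1; n = 25.
Percentile rank = 100·(8 + 0.5·1)/25 = 100·8.5/25 = 34.

34.0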